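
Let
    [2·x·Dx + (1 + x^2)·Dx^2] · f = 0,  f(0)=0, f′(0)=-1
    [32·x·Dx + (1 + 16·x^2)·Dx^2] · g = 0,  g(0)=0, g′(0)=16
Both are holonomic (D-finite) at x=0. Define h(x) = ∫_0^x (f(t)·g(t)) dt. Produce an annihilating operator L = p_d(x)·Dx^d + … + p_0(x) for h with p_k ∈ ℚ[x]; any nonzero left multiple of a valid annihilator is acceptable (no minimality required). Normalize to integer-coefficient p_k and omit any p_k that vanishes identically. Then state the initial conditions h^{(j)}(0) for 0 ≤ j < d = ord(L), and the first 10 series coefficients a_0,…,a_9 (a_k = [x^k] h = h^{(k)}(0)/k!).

f: a_k = 0, -1, 0, 1/3, 0, -1/5, 0, 1/7, 0, -1/9, …
g: a_k = 0, 16, 0, -256/3, 0, 4096/5, 0, -65536/7, 0, 1048576/9, …
f·g: L₀ = L_f ⊗_s L_g, ord ≤ 2·2.
h=∫h₀ ⇒ L = L₀·Dx.
L = (-384·x - 10880·x^3 - 16384·x^5 + 34816·x^7 + 98304·x^9)·Dx^2 + (-68 - 3916·x^2 - 19584·x^4 - 14336·x^6 + 121856·x^8 + 147456·x^10)·Dx^3 + (-136·x - 2632·x^3 - 6528·x^5 + 16448·x^7 + 69632·x^9 + 49152·x^11)·Dx^4 + (-1 - 34·x^2 - 305·x^4 + 4880·x^8 + 8704·x^10 + 4096·x^12)·Dx^5  (order 5).
h: a_k = 0, 0, 0, -16/3, 0, 272/15, 0, -38288/315, 0, 1013744/945, …
ICs: h(0) = 0, h′(0) = 0, h′′(0) = 0, h′′′(0) = -32, h′′′′(0) = 0.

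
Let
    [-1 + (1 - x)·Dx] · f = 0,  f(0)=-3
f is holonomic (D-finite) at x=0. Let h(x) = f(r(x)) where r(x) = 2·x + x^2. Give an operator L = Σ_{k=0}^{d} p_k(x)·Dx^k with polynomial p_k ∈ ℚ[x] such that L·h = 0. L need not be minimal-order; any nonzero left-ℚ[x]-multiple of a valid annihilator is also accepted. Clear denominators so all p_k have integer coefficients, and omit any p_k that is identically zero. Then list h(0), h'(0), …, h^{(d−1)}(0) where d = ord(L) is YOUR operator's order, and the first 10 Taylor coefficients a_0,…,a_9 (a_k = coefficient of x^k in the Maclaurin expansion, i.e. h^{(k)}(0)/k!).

f: a_k = -3, -3, -3, -3, -3, -3, -3, -3, -3, -3, …
L₀ from L_f via x↦r, Dx↦r'^{-1}Dx.
L = (2 + 2·x) + (-1 + 2·x + x^2)·Dx  (order 1).
h: a_k = -3, -6, -15, -36, -87, -210, -507, -1224, -2955, -7134, …
ICs: h(0) = -3.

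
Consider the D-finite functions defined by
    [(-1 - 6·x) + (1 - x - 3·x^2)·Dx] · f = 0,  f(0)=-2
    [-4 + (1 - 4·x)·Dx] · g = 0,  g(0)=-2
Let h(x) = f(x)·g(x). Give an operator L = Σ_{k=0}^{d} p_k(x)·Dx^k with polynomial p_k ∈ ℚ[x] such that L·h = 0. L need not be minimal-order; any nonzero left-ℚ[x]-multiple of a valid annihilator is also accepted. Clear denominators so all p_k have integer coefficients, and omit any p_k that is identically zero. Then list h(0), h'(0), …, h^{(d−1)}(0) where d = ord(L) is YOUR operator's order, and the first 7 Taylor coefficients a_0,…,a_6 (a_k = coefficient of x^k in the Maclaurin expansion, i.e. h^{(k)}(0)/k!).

L = (-5 + 2·x + 36·x^2) + (1 - 5·x + x^2 + 12·x^3)·Dx  (order 1).
h: a_k = 4, 20, 96, 412, 1724, 7056, 28612, …
ICs: h(0) = 4.

f: a_k = -2, -2, -8, -14, -38, -80, -194, …
g: a_k = -2, -8, -32, -128, -512, -2048, -8192, …
Product ⇒ symmetric product L₀, ord ≤ 1.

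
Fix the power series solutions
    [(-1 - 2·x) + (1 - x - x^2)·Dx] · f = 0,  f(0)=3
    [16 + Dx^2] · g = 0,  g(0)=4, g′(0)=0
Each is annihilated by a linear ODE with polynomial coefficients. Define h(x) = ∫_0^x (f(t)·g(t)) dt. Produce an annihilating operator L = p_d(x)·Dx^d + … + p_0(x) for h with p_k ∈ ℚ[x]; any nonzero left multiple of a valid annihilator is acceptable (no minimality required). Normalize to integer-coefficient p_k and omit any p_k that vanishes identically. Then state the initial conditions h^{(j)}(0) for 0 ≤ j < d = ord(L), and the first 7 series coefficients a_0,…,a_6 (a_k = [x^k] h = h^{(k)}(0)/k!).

L = (-14 + 16·x + 16·x^2)·Dx + (2 + 4·x)·Dx^2 + (-1 + x + x^2)·Dx^3  (order 3).
h: a_k = 0, 12, 6, -24, -15, -4/5, -32/3, …
ICs: h(0) = 0, h′(0) = 12, h′′(0) = 12.

f: a_k = 3, 3, 6, 9, 15, 24, 39, …
g: a_k = 4, 0, -32, 0, 128/3, 0, -1024/45, …
Sym-product of L_f,L_g gives L₀ (≤ ord 2).
Integrate: L := L₀·Dx.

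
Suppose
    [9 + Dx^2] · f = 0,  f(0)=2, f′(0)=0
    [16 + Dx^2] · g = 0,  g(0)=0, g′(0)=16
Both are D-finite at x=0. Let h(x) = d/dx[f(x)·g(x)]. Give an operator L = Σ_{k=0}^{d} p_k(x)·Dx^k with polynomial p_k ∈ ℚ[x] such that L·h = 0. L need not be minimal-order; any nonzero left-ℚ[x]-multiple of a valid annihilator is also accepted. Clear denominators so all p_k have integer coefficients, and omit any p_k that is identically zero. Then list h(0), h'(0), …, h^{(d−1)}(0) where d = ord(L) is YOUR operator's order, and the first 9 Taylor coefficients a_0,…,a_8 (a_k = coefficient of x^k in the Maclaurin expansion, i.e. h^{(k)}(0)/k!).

f: a_k = 2, 0, -9, 0, 27/4, 0, -81/40, 0, 729/2240, …
g: a_k = 0, 16, 0, -128/3, 0, 512/15, 0, -4096/315, 0, …
f·g: L₀ = L_f ⊗_s L_g, ord ≤ 2·2.
h₀' ⇒ L via d/dx closure of L₀.
L = 49 + 50·Dx^2 + Dx^4  (order 4).
h: a_k = 32, 0, -688, 0, 8404/3, 0, -205886/45, 0, 5044201/1260, …
ICs: h(0) = 32, h′(0) = 0, h′′(0) = -1376, h′′′(0) = 0.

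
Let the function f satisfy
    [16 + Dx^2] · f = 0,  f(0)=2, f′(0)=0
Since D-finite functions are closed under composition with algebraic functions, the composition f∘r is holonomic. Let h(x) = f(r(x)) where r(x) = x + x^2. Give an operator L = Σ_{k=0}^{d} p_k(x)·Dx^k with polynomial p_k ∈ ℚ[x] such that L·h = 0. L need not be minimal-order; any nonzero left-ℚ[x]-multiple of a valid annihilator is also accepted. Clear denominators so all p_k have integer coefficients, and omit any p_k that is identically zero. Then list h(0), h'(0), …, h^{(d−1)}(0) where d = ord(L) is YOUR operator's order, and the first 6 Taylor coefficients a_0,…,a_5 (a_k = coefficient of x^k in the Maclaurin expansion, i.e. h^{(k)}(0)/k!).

f: a_k = 2, 0, -16, 0, 64/3, 0, …
L₀ from L_f via x↦r, Dx↦r'^{-1}Dx.
L = (16 + 96·x + 192·x^2 + 128·x^3) - 2·Dx + (1 + 2·x)·Dx^2  (order 2).
h: a_k = 2, 0, -16, -32, 16/3, 256/3, …
ICs: h(0) = 2, h′(0) = 0.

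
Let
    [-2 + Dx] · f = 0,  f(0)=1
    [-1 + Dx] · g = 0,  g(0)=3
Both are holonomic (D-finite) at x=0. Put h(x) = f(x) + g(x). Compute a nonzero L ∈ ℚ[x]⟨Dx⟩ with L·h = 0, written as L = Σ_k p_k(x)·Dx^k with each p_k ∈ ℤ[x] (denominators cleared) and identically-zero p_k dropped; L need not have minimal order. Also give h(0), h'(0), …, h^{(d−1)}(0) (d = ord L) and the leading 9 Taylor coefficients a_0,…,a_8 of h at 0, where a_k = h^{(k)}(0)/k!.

L = 2 - 3·Dx + Dx^2  (order 2).
h: a_k = 4, 5, 7/2, 11/6, 19/24, 7/24, 67/720, 131/5040, 37/5760, …
ICs: h(0) = 4, h′(0) = 5.

f: a_k = 1, 2, 2, 4/3, 2/3, 4/15, 4/45, 8/315, 2/315, …
g: a_k = 3, 3, 3/2, 1/2, 1/8, 1/40, 1/240, 1/1680, 1/13440, …
h₀=f+g: left-lcm gives L₀, ord ≤ 2.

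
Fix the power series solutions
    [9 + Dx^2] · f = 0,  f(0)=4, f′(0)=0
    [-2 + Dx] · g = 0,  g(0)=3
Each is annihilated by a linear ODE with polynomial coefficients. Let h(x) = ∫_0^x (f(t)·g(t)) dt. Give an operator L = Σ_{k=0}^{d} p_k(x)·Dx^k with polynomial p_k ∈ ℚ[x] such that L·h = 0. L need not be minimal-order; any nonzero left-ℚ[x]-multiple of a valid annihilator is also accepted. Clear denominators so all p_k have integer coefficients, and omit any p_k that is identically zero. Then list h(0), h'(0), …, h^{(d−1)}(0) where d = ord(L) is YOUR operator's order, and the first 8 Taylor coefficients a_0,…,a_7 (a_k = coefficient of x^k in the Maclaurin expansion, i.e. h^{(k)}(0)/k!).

L = 13·Dx - 4·Dx^2 + Dx^3  (order 3).
h: a_k = 0, 12, 12, -10, -23, -119/10, 61/30, 407/84, …
ICs: h(0) = 0, h′(0) = 12, h′′(0) = 24.

f: a_k = 4, 0, -18, 0, 27/2, 0, -81/20, 0, …
g: a_k = 3, 6, 6, 4, 2, 4/5, 4/15, 8/105, …
h₀=f·g: eliminate ⇒ L₀, order ≤ 2·1.
Integrate: L := L₀·Dx.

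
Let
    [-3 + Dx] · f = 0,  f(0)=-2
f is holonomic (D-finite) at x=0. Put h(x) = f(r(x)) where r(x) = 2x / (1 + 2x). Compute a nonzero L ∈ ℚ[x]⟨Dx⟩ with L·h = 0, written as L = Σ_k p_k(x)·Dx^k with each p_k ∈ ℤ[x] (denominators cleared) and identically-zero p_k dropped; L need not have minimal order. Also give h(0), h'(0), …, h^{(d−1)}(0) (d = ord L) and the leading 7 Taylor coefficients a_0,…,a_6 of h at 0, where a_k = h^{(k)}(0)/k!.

f: a_k = -2, -6, -9, -9, -27/4, -81/20, -81/40, …
f∘r: x↦r, Dx↦Dx/r' in L_f ⇒ L₀.
L = -6 + (1 + 4·x + 4·x^2)·Dx  (order 1).
h: a_k = -2, -12, -12, 24, -12, -168/5, 552/5, …
ICs: h(0) = -2.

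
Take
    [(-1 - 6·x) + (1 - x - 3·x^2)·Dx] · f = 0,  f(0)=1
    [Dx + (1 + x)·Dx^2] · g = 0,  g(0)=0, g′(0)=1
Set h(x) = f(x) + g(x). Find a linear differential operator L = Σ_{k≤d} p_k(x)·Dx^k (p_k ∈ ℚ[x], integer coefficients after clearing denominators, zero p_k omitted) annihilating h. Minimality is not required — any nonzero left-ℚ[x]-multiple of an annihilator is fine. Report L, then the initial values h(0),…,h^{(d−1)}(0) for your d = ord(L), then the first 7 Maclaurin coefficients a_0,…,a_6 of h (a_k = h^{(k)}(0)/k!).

f: a_k = 1, 1, 4, 7, 19, 40, 97, …
g: a_k = 0, 1, -1/2, 1/3, -1/4, 1/5, -1/6, …
L₀ := lclm(L_f,L_g); ord L₀ ≤ 1+2.
L = (58 + 350·x + 636·x^2 + 756·x^3 + 324·x^4)·Dx + (40 + 364·x + 976·x^2 + 1632·x^3 + 1530·x^4 + 540·x^5)·Dx^2 + (-9 - 31·x - 27·x^2 + 115·x^3 + 345·x^4 + 333·x^5 + 108·x^6)·Dx^3  (order 3).
h: a_k = 1, 2, 7/2, 22/3, 75/4, 201/5, 581/6, …
ICs: h(0) = 1, h′(0) = 2, h′′(0) = 7.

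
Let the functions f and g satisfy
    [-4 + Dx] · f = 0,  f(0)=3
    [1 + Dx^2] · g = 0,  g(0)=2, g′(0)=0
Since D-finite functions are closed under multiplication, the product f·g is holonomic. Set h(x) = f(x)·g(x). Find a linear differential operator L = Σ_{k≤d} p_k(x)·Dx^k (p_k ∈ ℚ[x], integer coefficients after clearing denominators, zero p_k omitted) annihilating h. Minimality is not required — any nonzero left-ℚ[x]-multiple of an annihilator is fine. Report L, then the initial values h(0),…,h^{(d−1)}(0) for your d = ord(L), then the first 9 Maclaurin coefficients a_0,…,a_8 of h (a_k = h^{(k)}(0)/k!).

f: a_k = 3, 12, 24, 32, 32, 128/5, 256/15, 1024/105, 512/105, …
g: a_k = 2, 0, -1, 0, 1/12, 0, -1/360, 0, 1/20160, …
Product ⇒ symmetric product L₀, ord ≤ 2.
L = 17 - 8·Dx + Dx^2  (order 2).
h: a_k = 6, 24, 45, 52, 161/4, 101/5, 33/8, -727/210, -31679/6720, …
ICs: h(0) = 6, h′(0) = 24.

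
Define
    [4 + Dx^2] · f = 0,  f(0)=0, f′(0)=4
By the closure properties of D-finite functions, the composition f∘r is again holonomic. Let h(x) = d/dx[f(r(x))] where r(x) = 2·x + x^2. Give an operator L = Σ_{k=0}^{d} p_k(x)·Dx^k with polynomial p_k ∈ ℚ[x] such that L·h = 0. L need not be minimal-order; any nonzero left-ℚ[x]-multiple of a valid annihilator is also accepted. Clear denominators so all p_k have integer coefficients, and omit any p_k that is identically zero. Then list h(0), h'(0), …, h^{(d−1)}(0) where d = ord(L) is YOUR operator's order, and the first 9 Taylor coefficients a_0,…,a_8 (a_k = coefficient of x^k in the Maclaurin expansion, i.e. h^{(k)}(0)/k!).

f: a_k = 0, 4, 0, -8/3, 0, 8/15, 0, -16/315, 0, …
Change of var in L_f (x↦r) gives L₀.
h=h₀': d/dx-closure on L₀ ⇒ L.
L = (19 + 64·x + 96·x^2 + 64·x^3 + 16·x^4) + (-3 - 3·x)·Dx + (1 + 2·x + x^2)·Dx^2  (order 2).
h: a_k = 8, 8, -64, -128, 16/3, 240, 11392/45, -512/45, -77552/315, …
ICs: h(0) = 8, h′(0) = 8.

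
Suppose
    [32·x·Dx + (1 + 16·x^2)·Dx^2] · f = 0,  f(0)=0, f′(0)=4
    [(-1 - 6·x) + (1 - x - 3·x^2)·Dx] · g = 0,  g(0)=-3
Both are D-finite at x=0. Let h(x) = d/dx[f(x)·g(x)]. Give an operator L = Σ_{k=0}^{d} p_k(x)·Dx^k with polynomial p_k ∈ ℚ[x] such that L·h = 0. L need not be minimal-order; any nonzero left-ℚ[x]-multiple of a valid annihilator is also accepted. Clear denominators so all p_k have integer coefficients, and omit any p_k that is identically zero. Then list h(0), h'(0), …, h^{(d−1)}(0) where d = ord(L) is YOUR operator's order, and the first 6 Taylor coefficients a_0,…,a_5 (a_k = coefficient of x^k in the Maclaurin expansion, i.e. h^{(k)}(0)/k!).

f: a_k = 0, 4, 0, -64/3, 0, 1024/5, …
g: a_k = -3, -3, -12, -21, -57, -120, …
h₀=f·g: eliminate ⇒ L₀, order ≤ 2·1.
Differentiate: ansatz ord ≤ ord L₀ ⇒ L.
L = (-74 + 8736·x^2 + 18432·x^3 + 82944·x^4) + (25 + 182·x - 48·x^2 + 96·x^3 + 18432·x^4 + 55296·x^5)·Dx + (-3 - 13·x - 167·x^2 - 16·x^3 - 1472·x^4 + 3072·x^5 + 6912·x^6)·Dx^2  (order 2).
h: a_k = -12, -24, 48, -80, -2932, -19392/5, …
ICs: h(0) = -12, h′(0) = -24.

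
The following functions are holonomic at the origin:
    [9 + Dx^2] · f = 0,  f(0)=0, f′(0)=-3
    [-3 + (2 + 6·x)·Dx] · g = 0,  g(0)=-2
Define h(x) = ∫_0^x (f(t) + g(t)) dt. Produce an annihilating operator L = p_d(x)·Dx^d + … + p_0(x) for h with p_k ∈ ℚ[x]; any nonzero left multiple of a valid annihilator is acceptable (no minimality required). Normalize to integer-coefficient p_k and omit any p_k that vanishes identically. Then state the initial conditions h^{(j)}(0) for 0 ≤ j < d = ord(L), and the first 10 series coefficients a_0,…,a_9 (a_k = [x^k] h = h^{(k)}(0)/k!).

L = (-63 - 216·x - 324·x^2)·Dx + (18 + 198·x + 648·x^2 + 648·x^3)·Dx^2 + (-7 - 24·x - 36·x^2)·Dx^3 + (2 + 22·x + 72·x^2 + 72·x^3)·Dx^4  (order 4).
h: a_k = 0, -2, -3, 3/4, 9/32, 81/64, -3267/1280, 2187/512, -2510433/286720, 312741/16384, …
ICs: h(0) = 0, h′(0) = -2, h′′(0) = -6, h′′′(0) = 9/2.

f: a_k = 0, -3, 0, 9/2, 0, -81/40, 0, 243/560, 0, -243/4480, …
g: a_k = -2, -3, 9/4, -27/8, 405/64, -1701/128, 15309/512, -72171/1024, 2814669/16384, -14073345/32768, …
h₀=f+g: left-lcm gives L₀, ord ≤ 3.
∫: right-multiply L₀ by Dx.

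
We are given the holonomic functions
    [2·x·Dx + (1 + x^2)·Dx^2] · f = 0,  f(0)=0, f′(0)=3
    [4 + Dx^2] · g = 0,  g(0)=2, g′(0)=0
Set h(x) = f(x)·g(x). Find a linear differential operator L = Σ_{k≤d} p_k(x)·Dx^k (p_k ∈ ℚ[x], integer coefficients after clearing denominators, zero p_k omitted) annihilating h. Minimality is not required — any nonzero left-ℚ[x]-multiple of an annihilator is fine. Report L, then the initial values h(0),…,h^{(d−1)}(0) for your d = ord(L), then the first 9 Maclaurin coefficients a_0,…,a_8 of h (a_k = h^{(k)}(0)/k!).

L = (160 + 464·x^2 + 464·x^4 + 256·x^6 + 64·x^8) + (96·x + 224·x^3 + 192·x^5 + 64·x^7)·Dx + (60 + 188·x^2 + 216·x^4 + 128·x^6 + 32·x^8)·Dx^2 + (24·x + 56·x^3 + 48·x^5 + 16·x^7)·Dx^3 + (5 + 18·x^2 + 25·x^4 + 16·x^6 + 4·x^8)·Dx^4  (order 4).
h: a_k = 0, 6, 0, -14, 0, 46/5, 0, -538/105, 0, …
ICs: h(0) = 0, h′(0) = 6, h′′(0) = 0, h′′′(0) = -84.

f: a_k = 0, 3, 0, -1, 0, 3/5, 0, -3/7, 0, …
g: a_k = 2, 0, -4, 0, 4/3, 0, -8/45, 0, 4/315, …
L₀ := L_f ⊗_s L_g (sym. prod.), ord ≤ 4.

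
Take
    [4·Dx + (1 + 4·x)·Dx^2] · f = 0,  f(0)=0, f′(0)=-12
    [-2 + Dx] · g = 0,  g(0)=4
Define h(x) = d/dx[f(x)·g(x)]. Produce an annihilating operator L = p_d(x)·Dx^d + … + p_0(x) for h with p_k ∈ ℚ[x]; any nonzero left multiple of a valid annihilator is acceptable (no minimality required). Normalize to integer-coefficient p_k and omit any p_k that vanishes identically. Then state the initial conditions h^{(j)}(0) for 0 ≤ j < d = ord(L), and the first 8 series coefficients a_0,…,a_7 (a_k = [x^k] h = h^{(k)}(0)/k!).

L = (20 - 32·x + 64·x^2) + (-8 + 16·x - 64·x^2)·Dx + (-1 + 16·x^2)·Dx^2  (order 2).
h: a_k = -48, 0, -480, 1536, -6688, 27136, -1653056/15, 6682624/15, …
ICs: h(0) = -48, h′(0) = 0.

f: a_k = 0, -12, 24, -64, 192, -3072/5, 2048, -49152/7, …
g: a_k = 4, 8, 8, 16/3, 8/3, 16/15, 16/45, 32/315, …
Product ⇒ symmetric product L₀, ord ≤ 2.
h=h₀': d/dx-closure on L₀ ⇒ L.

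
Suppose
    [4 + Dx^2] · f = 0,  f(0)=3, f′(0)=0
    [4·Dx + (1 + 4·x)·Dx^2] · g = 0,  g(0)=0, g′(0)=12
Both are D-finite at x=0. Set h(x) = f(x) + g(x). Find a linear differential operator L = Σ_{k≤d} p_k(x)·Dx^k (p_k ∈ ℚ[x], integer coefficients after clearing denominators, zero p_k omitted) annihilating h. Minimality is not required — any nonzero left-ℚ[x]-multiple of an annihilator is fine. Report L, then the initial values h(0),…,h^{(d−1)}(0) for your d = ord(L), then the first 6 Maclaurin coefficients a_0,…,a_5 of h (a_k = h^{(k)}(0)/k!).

L = (400 + 128·x + 256·x^2)·Dx + (36 + 176·x + 192·x^2 + 256·x^3)·Dx^2 + (100 + 32·x + 64·x^2)·Dx^3 + (9 + 44·x + 48·x^2 + 64·x^3)·Dx^4  (order 4).
h: a_k = 3, 12, -30, 64, -190, 3072/5, …
ICs: h(0) = 3, h′(0) = 12, h′′(0) = -60, h′′′(0) = 384.

f: a_k = 3, 0, -6, 0, 2, 0, …
g: a_k = 0, 12, -24, 64, -192, 3072/5, …
Sum ⇒ L₀ = lclm(L_f,L_g) in ℚ(x)⟨Dx⟩.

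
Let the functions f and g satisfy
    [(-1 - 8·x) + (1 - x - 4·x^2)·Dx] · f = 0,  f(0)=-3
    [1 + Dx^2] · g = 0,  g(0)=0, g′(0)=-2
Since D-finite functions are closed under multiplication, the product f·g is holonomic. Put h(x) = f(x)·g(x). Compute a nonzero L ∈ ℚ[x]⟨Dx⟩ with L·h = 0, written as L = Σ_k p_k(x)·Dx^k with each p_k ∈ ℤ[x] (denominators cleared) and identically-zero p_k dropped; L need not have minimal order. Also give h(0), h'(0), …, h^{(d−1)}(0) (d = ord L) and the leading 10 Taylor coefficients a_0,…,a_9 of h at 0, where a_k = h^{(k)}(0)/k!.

f: a_k = -3, -3, -15, -27, -87, -195, -543, -1323, -3495, -8787, …
g: a_k = 0, -2, 0, 1/3, 0, -1/60, 0, 1/2520, 0, -1/181440, …
Sym-product of L_f,L_g gives L₀ (≤ ord 2).
L = (7 + x + 4·x^2) + (2 + 16·x)·Dx + (-1 + x + 4·x^2)·Dx^2  (order 2).
h: a_k = 0, 6, 6, 29, 53, 3381/20, 7621/20, 888089/840, 2168417/840, 411895657/60480, …
ICs: h(0) = 0, h′(0) = 6.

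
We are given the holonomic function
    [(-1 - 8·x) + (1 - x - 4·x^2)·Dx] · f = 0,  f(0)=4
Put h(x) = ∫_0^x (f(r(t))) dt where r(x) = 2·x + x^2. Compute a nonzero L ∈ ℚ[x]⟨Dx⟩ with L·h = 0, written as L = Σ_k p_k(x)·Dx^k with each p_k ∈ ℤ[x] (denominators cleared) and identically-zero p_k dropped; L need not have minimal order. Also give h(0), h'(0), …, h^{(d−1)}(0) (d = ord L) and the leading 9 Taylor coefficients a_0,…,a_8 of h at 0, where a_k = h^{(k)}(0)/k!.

L = (2 + 34·x + 48·x^2 + 16·x^3)·Dx + (-1 + 2·x + 17·x^2 + 16·x^3 + 4·x^4)·Dx^2  (order 2).
h: a_k = 0, 4, 4, 28, 92, 2308/5, 6124/3, 69956/7, 48316, …
ICs: h(0) = 0, h′(0) = 4.

f: a_k = 4, 4, 20, 36, 116, 260, 724, 1764, 4660, …
f∘r: x↦r, Dx↦Dx/r' in L_f ⇒ L₀.
h=∫h₀ ⇒ L = L₀·Dx.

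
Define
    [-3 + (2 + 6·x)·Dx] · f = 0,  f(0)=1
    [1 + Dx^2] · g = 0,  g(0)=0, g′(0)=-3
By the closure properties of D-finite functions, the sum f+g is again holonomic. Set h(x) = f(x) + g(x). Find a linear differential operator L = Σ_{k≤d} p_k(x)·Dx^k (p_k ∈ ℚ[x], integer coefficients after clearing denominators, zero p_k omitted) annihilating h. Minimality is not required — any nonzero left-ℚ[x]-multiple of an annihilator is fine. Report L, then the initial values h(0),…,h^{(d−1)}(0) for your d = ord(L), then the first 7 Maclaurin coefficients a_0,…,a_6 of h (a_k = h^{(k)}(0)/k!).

f: a_k = 1, 3/2, -9/8, 27/16, -405/128, 1701/256, -15309/1024, …
g: a_k = 0, -3, 0, 1/2, 0, -1/40, 0, …
h₀=f+g: left-lcm gives L₀, ord ≤ 3.
L = (-93 - 72·x - 108·x^2) + (-10 + 18·x + 216·x^2 + 216·x^3)·Dx + (-93 - 72·x - 108·x^2)·Dx^2 + (-10 + 18·x + 216·x^2 + 216·x^3)·Dx^3  (order 3).
h: a_k = 1, -3/2, -9/8, 35/16, -405/128, 8473/1280, -15309/1024, …
ICs: h(0) = 1, h′(0) = -3/2, h′′(0) = -9/4.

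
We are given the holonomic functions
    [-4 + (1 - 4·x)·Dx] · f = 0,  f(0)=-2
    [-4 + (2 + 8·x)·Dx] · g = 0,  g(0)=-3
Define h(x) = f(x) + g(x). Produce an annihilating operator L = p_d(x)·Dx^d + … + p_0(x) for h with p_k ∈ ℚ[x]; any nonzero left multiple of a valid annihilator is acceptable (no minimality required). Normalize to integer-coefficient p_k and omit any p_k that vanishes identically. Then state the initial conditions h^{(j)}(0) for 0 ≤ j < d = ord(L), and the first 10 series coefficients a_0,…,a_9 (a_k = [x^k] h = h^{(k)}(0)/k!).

L = (-40 - 96·x) + (18 + 112·x + 288·x^2)·Dx + (-1 - 12·x + 16·x^2 + 192·x^3)·Dx^2  (order 2).
h: a_k = -5, -14, -26, -140, -482, -2132, -7940, -33560, -128498, -532868, …
ICs: h(0) = -5, h′(0) = -14.

f: a_k = -2, -8, -32, -128, -512, -2048, -8192, -32768, -131072, -524288, …
g: a_k = -3, -6, 6, -12, 30, -84, 252, -792, 2574, -8580, …
L₀ := lclm(L_f,L_g); ord L₀ ≤ 1+1.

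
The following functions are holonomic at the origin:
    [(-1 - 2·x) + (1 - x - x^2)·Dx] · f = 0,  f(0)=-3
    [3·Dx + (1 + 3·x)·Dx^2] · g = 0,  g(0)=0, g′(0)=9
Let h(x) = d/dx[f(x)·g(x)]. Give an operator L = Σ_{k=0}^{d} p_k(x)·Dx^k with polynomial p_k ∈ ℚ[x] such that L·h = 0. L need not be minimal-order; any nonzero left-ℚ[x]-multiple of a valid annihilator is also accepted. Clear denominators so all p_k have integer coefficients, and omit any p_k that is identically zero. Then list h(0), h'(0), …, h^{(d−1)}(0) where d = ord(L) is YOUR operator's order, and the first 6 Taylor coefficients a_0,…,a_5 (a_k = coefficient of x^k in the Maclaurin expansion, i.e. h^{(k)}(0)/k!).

f: a_k = -3, -3, -6, -9, -15, -24, …
g: a_k = 0, 9, -27/2, 27, -243/4, 729/5, …
h₀=f·g: eliminate ⇒ L₀, order ≤ 1·2.
Differentiate: ansatz ord ≤ ord L₀ ⇒ L.
L = (102 + 270·x + 324·x^2) + (-3 + 93·x + 324·x^2 + 252·x^3)·Dx + (-5 - 22·x - 4·x^2 + 63·x^3 + 36·x^4)·Dx^2  (order 2).
h: a_k = -27, 27, -567/2, 405, -8613/4, 22923/5, …
ICs: h(0) = -27, h′(0) = 27.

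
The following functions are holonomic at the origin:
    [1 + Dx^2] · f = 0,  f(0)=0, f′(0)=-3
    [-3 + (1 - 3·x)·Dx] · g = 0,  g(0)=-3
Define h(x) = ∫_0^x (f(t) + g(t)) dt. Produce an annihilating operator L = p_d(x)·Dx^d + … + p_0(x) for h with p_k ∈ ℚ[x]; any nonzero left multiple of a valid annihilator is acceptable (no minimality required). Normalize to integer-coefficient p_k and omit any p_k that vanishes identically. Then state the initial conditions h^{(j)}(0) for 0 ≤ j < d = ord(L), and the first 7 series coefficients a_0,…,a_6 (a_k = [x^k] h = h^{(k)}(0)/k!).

f: a_k = 0, -3, 0, 1/2, 0, -1/40, 0, …
g: a_k = -3, -9, -27, -81, -243, -729, -2187, …
Weyl lclm of L_f,L_g ⇒ L₀ (ord ≤ 3).
h=∫₀ˣh₀: take L = L₀·Dx.
L = (-165 + 18·x - 27·x^2)·Dx + (19 - 63·x + 27·x^2 - 27·x^3)·Dx^2 + (-165 + 18·x - 27·x^2)·Dx^3 + (19 - 63·x + 27·x^2 - 27·x^3)·Dx^4  (order 4).
h: a_k = 0, -3, -6, -9, -161/8, -243/5, -29161/240, …
ICs: h(0) = 0, h′(0) = -3, h′′(0) = -12, h′′′(0) = -54.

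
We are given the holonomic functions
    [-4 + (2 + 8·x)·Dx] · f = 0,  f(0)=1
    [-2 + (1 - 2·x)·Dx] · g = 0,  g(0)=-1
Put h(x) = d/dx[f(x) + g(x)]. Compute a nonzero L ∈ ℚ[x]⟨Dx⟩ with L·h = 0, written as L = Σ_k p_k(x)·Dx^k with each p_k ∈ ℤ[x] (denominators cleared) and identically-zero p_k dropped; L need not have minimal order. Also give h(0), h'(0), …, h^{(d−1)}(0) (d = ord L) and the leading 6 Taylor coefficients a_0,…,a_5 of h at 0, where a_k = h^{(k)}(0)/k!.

L = (-16 - 16·x) + (-2 - 40·x - 56·x^2)·Dx + (1 + 4·x - 4·x^2 - 16·x^3)·Dx^2  (order 2).
h: a_k = 0, -12, -12, -104, -20, -888, …
ICs: h(0) = 0, h′(0) = -12.

f: a_k = 1, 2, -2, 4, -10, 28, …
g: a_k = -1, -2, -4, -8, -16, -32, …
Weyl lclm of L_f,L_g ⇒ L₀ (ord ≤ 2).
Differentiate: ansatz ord ≤ ord L₀ ⇒ L.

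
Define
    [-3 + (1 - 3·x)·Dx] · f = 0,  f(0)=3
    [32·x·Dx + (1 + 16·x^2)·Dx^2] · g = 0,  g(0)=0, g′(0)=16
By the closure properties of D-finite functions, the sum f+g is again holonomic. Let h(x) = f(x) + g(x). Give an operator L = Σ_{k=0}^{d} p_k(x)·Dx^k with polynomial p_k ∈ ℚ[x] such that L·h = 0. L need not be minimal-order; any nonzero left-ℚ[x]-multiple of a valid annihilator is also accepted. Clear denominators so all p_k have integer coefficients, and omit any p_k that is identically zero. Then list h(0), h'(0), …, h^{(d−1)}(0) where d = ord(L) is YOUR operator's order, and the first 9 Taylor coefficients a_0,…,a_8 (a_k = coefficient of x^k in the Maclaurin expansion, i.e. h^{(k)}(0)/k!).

L = (-96 + 1152·x + 4608·x^2)·Dx + (43 - 96·x + 240·x^2 + 4608·x^3)·Dx^2 + (-3 - 7·x - 112·x^3 + 768·x^4)·Dx^3  (order 3).
h: a_k = 3, 25, 27, -13/3, 243, 7741/5, 2187, -19609/7, 19683, …
ICs: h(0) = 3, h′(0) = 25, h′′(0) = 54.

f: a_k = 3, 9, 27, 81, 243, 729, 2187, 6561, 19683, …
g: a_k = 0, 16, 0, -256/3, 0, 4096/5, 0, -65536/7, 0, …
h₀=f+g: left-lcm gives L₀, ord ≤ 3.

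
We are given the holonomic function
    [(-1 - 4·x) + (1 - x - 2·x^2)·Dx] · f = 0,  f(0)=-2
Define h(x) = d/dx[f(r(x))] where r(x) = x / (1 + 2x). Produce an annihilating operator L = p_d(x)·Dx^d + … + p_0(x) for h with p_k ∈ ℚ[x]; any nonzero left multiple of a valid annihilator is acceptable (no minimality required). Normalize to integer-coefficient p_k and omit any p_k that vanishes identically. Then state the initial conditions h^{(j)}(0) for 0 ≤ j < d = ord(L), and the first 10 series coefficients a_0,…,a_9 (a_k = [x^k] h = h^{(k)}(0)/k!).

f: a_k = -2, -2, -6, -10, -22, -42, -86, -170, -342, -682, …
h₀=f(r): pull back L_f along r ⇒ L₀.
h=h₀': d/dx-closure on L₀ ⇒ L.
L = 2 + (-1 - 11·x - 36·x^2 - 36·x^3)·Dx  (order 1).
h: a_k = -2, -4, 18, -72, 270, -972, 3402, -11664, 39366, -131220, …
ICs: h(0) = -2.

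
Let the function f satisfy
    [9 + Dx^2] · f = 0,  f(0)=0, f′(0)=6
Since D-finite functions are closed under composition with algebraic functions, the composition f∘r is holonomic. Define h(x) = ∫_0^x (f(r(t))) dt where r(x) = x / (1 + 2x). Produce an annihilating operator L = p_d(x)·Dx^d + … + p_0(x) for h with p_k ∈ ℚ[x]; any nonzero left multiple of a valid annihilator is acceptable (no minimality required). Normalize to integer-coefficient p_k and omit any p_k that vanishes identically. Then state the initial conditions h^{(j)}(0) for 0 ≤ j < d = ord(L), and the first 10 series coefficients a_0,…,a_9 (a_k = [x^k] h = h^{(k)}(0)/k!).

f: a_k = 0, 6, 0, -9, 0, 81/20, 0, -243/280, 0, 243/2240, …
L₀ from L_f via x↦r, Dx↦r'^{-1}Dx.
h=∫₀ˣh₀: take L = L₀·Dx.
L = 9·Dx + (4 + 24·x + 48·x^2 + 32·x^3)·Dx^2 + (1 + 8·x + 24·x^2 + 32·x^3 + 16·x^4)·Dx^3  (order 3).
h: a_k = 0, 0, 3, -4, 15/4, 6/5, -773/40, 975/14, -429483/2240, 27721/60, …
ICs: h(0) = 0, h′(0) = 0, h′′(0) = 6.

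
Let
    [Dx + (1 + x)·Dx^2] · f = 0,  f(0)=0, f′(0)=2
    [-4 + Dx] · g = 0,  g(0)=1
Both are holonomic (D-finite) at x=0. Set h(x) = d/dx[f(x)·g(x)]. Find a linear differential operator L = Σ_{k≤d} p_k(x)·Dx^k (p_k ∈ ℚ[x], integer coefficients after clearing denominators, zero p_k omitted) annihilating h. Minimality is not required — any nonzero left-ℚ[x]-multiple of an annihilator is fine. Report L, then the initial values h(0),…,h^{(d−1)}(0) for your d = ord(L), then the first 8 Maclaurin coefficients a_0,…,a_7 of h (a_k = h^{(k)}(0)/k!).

L = (40 + 96·x + 64·x^2) + (-22 - 52·x - 32·x^2)·Dx + (3 + 7·x + 4·x^2)·Dx^2  (order 2).
h: a_k = 2, 14, 38, 62, 72, 194/3, 2134/45, 1318/45, …
ICs: h(0) = 2, h′(0) = 14.

f: a_k = 0, 2, -1, 2/3, -1/2, 2/5, -1/3, 2/7, …
g: a_k = 1, 4, 8, 32/3, 32/3, 128/15, 256/45, 1024/315, …
Product ⇒ symmetric product L₀, ord ≤ 2.
h=h₀': d/dx-closure on L₀ ⇒ L.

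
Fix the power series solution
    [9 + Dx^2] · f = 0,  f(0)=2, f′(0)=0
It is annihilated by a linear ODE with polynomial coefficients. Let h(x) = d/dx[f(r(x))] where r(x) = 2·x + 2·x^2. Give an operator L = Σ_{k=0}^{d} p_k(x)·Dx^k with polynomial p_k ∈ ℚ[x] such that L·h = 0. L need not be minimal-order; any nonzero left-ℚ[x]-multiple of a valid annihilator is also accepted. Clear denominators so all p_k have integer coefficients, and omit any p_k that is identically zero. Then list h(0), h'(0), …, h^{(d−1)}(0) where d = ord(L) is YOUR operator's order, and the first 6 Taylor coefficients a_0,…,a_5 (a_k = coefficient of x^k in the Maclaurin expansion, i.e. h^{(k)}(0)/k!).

f: a_k = 2, 0, -9, 0, 27/4, 0, …
f∘r: x↦r, Dx↦Dx/r' in L_f ⇒ L₀.
Differentiate: ansatz ord ≤ ord L₀ ⇒ L.
L = (48 + 288·x + 864·x^2 + 1152·x^3 + 576·x^4) + (-6 - 12·x)·Dx + (1 + 4·x + 4·x^2)·Dx^2  (order 2).
h: a_k = 0, -72, -216, 288, 2160, 15552/5, …
ICs: h(0) = 0, h′(0) = -72.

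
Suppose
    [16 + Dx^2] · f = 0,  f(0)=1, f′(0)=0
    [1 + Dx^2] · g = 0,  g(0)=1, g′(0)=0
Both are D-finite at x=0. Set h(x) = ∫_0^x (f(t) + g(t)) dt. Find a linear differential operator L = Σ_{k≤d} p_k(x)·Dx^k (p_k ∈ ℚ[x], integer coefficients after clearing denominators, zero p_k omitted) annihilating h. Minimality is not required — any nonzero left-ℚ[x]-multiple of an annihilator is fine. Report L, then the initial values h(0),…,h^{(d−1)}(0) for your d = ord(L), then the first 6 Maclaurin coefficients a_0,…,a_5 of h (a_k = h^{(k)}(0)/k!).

L = 16·Dx + 17·Dx^3 + Dx^5  (order 5).
h: a_k = 0, 2, 0, -17/6, 0, 257/120, …
ICs: h(0) = 0, h′(0) = 2, h′′(0) = 0, h′′′(0) = -17, h′′′′(0) = 0.

f: a_k = 1, 0, -8, 0, 32/3, 0, …
g: a_k = 1, 0, -1/2, 0, 1/24, 0, …
L₀ := lclm(L_f,L_g); ord L₀ ≤ 2+2.
Integrate: L := L₀·Dx.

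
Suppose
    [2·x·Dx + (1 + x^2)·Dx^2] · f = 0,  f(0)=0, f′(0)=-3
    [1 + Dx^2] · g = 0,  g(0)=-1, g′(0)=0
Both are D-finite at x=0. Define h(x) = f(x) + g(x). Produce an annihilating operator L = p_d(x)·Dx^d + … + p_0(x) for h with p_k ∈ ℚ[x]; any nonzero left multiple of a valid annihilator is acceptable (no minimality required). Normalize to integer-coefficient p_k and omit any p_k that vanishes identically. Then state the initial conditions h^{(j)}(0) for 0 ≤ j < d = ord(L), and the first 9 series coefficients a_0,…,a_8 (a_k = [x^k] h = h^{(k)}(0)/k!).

f: a_k = 0, -3, 0, 1, 0, -3/5, 0, 3/7, 0, …
g: a_k = -1, 0, 1/2, 0, -1/24, 0, 1/720, 0, -1/40320, …
h₀=f+g: left-lcm gives L₀, ord ≤ 4.
L = (-22·x + 28·x^3 + 2·x^5)·Dx + (-1 + 7·x^2 + 9·x^4 + x^6)·Dx^2 + (-22·x + 28·x^3 + 2·x^5)·Dx^3 + (-1 + 7·x^2 + 9·x^4 + x^6)·Dx^4  (order 4).
h: a_k = -1, -3, 1/2, 1, -1/24, -3/5, 1/720, 3/7, -1/40320, …
ICs: h(0) = -1, h′(0) = -3, h′′(0) = 1, h′′′(0) = 6.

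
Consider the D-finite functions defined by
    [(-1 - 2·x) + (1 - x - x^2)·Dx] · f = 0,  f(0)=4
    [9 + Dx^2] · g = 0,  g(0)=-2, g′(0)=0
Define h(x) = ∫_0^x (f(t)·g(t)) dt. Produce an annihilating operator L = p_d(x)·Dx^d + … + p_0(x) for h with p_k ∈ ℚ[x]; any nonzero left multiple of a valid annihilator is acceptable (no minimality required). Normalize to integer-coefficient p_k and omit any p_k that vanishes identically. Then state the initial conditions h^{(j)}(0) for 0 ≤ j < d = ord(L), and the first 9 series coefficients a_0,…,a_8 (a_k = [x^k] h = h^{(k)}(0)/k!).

f: a_k = 4, 4, 8, 12, 20, 32, 52, 84, 136, …
g: a_k = -2, 0, 9, 0, -27/4, 0, 81/40, 0, -729/2240, …
Sym-product of L_f,L_g gives L₀ (≤ ord 2).
Integrate: L := L₀·Dx.
L = (-7 + 9·x + 9·x^2)·Dx + (2 + 4·x)·Dx^2 + (-1 + x + x^2)·Dx^3  (order 3).
h: a_k = 0, -8, -4, 20/3, 3, 1, 17/6, 43/10, 471/80, …
ICs: h(0) = 0, h′(0) = -8, h′′(0) = -8.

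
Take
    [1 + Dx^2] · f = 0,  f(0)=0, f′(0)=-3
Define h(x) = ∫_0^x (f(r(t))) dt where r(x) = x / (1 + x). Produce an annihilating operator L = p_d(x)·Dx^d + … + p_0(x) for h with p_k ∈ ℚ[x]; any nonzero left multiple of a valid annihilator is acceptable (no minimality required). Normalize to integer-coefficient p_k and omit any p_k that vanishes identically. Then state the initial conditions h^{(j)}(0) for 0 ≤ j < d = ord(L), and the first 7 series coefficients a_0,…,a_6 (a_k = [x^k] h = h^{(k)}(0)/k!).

f: a_k = 0, -3, 0, 1/2, 0, -1/40, 0, …
Change of var in L_f (x↦r) gives L₀.
∫: right-multiply L₀ by Dx.
L = Dx + (2 + 6·x + 6·x^2 + 2·x^3)·Dx^2 + (1 + 4·x + 6·x^2 + 4·x^3 + x^4)·Dx^3  (order 3).
h: a_k = 0, 0, -3/2, 1, -5/8, 3/10, -1/240, …
ICs: h(0) = 0, h′(0) = 0, h′′(0) = -3.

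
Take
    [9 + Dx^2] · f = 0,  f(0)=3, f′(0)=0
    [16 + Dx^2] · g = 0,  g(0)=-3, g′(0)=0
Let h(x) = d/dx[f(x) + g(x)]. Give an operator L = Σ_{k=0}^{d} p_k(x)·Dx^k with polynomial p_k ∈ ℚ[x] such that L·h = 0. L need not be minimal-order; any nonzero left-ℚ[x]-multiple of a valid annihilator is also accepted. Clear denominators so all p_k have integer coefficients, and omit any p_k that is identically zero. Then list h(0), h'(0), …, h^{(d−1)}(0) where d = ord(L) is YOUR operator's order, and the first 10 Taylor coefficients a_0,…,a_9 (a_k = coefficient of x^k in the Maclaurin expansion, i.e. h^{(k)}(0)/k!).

L = 144 + 25·Dx^2 + Dx^4  (order 4).
h: a_k = 0, 21, 0, -175/2, 0, 3367/40, 0, -1685/48, 0, 141361/17280, …
ICs: h(0) = 0, h′(0) = 21, h′′(0) = 0, h′′′(0) = -525.

f: a_k = 3, 0, -27/2, 0, 81/8, 0, -243/80, 0, 2187/4480, 0, …
g: a_k = -3, 0, 24, 0, -32, 0, 256/15, 0, -512/105, 0, …
Sum ⇒ L₀ = lclm(L_f,L_g) in ℚ(x)⟨Dx⟩.
h₀' ⇒ L via d/dx closure of L₀.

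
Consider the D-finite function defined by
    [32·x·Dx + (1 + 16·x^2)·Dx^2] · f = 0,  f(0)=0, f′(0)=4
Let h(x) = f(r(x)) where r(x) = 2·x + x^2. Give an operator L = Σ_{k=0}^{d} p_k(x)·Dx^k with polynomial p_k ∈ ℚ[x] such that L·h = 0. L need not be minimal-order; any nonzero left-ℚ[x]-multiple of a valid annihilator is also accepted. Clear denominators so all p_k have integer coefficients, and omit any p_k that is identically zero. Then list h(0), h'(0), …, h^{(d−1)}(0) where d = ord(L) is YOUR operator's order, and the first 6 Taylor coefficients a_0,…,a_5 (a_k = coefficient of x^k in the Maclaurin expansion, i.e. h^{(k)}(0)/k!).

f: a_k = 0, 4, 0, -64/3, 0, 1024/5, …
f∘r: x↦r, Dx↦Dx/r' in L_f ⇒ L₀.
L = (-1 + 128·x + 256·x^2 + 192·x^3 + 48·x^4)·Dx + (1 + x + 64·x^2 + 128·x^3 + 80·x^4 + 16·x^5)·Dx^2  (order 2).
h: a_k = 0, 8, 4, -512/3, -256, 32128/5, …
ICs: h(0) = 0, h′(0) = 8.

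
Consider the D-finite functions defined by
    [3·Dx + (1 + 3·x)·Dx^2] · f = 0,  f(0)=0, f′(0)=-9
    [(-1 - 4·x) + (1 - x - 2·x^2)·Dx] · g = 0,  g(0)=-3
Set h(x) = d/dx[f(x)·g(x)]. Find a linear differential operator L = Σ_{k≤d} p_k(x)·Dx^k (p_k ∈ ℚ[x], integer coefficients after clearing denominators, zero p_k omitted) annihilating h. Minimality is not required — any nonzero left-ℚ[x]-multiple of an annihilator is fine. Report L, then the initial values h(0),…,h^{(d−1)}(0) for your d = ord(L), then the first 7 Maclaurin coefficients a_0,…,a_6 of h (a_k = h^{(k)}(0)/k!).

f: a_k = 0, -9, 27/2, -27, 243/4, -729/5, 729/2, …
g: a_k = -3, -3, -9, -15, -33, -63, -129, …
Product ⇒ symmetric product L₀, ord ≤ 2.
h₀' ⇒ L via d/dx closure of L₀.
L = (192 + 756·x + 1296·x^2) + (3 + 165·x + 864·x^2 + 1008·x^3)·Dx + (-7 - 38·x - 13·x^2 + 162·x^3 + 144·x^4)·Dx^2  (order 2).
h: a_k = 27, -27, 729/2, -351, 11853/4, -40581/10, 464913/20, …
ICs: h(0) = 27, h′(0) = -27.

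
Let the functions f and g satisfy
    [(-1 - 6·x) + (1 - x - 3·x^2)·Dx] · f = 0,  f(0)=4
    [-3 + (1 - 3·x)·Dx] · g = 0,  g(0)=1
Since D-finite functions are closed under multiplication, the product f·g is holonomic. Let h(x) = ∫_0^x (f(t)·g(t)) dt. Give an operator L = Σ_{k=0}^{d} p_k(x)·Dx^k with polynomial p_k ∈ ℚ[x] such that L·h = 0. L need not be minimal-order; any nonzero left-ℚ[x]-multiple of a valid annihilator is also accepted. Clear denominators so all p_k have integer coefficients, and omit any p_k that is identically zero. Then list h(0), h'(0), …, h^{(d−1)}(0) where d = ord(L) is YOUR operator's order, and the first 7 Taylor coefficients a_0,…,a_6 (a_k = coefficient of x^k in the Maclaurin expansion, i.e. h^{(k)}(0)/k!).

f: a_k = 4, 4, 16, 28, 76, 160, 388, …
g: a_k = 1, 3, 9, 27, 81, 243, 729, …
Sym-product of L_f,L_g gives L₀ (≤ ord 1).
∫: right-multiply L₀ by Dx.
L = (-4 + 27·x^2)·Dx + (1 - 4·x + 9·x^3)·Dx^2  (order 2).
h: a_k = 0, 4, 8, 64/3, 55, 736/5, 1184/3, …
ICs: h(0) = 0, h′(0) = 4.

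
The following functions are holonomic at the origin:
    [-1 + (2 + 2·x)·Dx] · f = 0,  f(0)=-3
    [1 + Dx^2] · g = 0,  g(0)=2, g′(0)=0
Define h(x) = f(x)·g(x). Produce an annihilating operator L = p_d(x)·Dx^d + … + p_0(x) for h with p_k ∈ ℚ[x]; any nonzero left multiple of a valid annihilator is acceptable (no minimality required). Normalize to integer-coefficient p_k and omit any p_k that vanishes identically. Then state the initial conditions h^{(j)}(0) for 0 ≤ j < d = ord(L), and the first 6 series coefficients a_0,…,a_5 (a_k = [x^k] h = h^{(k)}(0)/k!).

f: a_k = -3, -3/2, 3/8, -3/16, 15/128, -21/256, …
g: a_k = 2, 0, -1, 0, 1/12, 0, …
Sym-product of L_f,L_g gives L₀ (≤ ord 2).
L = (7 + 8·x + 4·x^2) + (-4 - 4·x)·Dx + (4 + 8·x + 4·x^2)·Dx^2  (order 2).
h: a_k = -6, -3, 15/4, 9/8, -25/64, -13/128, …
ICs: h(0) = -6, h′(0) = -3.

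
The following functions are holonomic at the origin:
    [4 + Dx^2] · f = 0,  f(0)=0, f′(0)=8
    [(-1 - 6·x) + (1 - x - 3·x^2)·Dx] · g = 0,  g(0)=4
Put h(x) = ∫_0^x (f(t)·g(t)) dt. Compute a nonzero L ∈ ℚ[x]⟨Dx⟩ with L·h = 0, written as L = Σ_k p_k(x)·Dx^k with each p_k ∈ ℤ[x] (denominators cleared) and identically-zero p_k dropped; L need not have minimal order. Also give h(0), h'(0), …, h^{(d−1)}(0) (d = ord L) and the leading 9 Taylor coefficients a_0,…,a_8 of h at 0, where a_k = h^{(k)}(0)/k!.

L = (2 + 4·x + 12·x^2)·Dx + (2 + 12·x)·Dx^2 + (-1 + x + 3·x^2)·Dx^3  (order 3).
h: a_k = 0, 0, 16, 32/3, 80/3, 608/15, 3952/45, 2432/15, 106916/315, …
ICs: h(0) = 0, h′(0) = 0, h′′(0) = 32.

f: a_k = 0, 8, 0, -16/3, 0, 16/15, 0, -32/315, 0, …
g: a_k = 4, 4, 16, 28, 76, 160, 388, 868, 2032, …
f·g: L₀ = L_f ⊗_s L_g, ord ≤ 2·1.
h=∫₀ˣh₀: take L = L₀·Dx.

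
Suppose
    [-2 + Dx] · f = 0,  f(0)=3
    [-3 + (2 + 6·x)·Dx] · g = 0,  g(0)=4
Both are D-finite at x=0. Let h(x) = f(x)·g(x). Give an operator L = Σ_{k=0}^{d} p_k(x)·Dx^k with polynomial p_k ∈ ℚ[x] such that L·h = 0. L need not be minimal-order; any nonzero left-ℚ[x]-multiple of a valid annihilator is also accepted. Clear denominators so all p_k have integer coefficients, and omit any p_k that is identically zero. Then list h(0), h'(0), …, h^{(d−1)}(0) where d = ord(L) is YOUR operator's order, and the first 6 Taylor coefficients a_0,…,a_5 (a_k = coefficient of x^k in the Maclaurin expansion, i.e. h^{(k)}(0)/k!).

f: a_k = 3, 6, 6, 4, 2, 4/5, …
g: a_k = 4, 6, -9/2, 27/4, -405/32, 1701/64, …
L₀ := L_f ⊗_s L_g (sym. prod.), ord ≤ 1.
L = (-7 - 12·x) + (2 + 6·x)·Dx  (order 1).
h: a_k = 12, 42, 93/2, 181/4, 241/32, 13279/320, …
ICs: h(0) = 12.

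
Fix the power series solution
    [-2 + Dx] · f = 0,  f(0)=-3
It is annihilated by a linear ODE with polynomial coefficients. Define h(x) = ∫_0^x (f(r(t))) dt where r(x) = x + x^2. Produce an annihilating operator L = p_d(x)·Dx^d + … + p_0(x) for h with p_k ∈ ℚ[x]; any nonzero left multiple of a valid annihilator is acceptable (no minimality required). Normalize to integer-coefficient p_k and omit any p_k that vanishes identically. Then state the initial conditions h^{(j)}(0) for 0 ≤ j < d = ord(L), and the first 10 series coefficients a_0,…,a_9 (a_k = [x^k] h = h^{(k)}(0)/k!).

L = (-2 - 4·x)·Dx + Dx^2  (order 2).
h: a_k = 0, -3, -3, -4, -4, -4, -52/15, -304/105, -232/105, -1528/945, …
ICs: h(0) = 0, h′(0) = -3.

f: a_k = -3, -6, -6, -4, -2, -4/5, -4/15, -8/105, -2/105, -4/945, …
L₀ from L_f via x↦r, Dx↦r'^{-1}Dx.
h=∫₀ˣh₀: take L = L₀·Dx.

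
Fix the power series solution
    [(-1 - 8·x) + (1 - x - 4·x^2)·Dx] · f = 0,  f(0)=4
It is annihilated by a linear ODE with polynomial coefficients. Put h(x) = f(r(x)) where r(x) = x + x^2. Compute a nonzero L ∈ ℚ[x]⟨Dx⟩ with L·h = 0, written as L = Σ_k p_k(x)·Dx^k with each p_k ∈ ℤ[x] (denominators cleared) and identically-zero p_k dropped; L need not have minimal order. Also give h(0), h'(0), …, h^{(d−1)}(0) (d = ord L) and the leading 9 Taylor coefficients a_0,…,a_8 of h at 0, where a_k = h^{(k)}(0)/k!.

f: a_k = 4, 4, 20, 36, 116, 260, 724, 1764, 4660, …
Change of var in L_f (x↦r) gives L₀.
L = (1 + 10·x + 24·x^2 + 16·x^3) + (-1 + x + 5·x^2 + 8·x^3 + 4·x^4)·Dx  (order 1).
h: a_k = 4, 4, 24, 76, 244, 832, 2756, 9172, 30584, …
ICs: h(0) = 4.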